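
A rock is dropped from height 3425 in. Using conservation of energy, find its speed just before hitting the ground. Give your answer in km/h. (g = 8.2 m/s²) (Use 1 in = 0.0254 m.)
Convert to SI: h = 86.995 m
mgh = ½mv² ⇒ v = √(2gh) = √(2·8.2·86.995) = 37.7719 m/s = 136.0 km/h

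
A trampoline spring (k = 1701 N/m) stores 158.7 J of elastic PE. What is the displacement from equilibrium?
x = √(2·PE/k) = √(2·158.7/1701) = 0.432 m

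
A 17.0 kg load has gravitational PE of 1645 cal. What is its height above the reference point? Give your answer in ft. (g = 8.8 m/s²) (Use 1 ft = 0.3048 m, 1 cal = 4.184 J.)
Convert to SI: m = 17.0 kg, PE = 6882.68 J
h = PE/(mg) = 6882.68/(17.0·8.8) = 46.0072 m = 150.9 ft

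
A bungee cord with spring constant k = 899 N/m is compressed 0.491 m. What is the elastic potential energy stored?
PE = ½kx² = ½(899)(0.491)² = 108.4 J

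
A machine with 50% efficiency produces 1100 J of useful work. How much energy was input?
W_in = W_out/η = 1100/0.5 = 2200 J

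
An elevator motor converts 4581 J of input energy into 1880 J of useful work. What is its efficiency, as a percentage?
η = W_out/W_in = 1880/4581 = 41.04%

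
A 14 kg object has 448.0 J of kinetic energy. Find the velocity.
v = √(2·KE/m) = √(2·448.0/14) = 8.0 m/s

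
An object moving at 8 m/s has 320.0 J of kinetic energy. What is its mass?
m = 2·KE/v² = 2·320.0/(8)² = 10.0 kg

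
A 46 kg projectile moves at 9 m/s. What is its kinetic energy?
KE = ½mv² = ½(46)(9)² = 1863.0 J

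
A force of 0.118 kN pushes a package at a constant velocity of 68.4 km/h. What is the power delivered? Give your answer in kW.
Convert to SI: F = 118.0 N, v = 19.0 m/s
P = Fv = (118.0)(19.0) = 2242.0 W = 2.242 kW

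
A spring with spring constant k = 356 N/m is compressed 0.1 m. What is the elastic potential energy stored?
PE = ½kx² = ½(356)(0.1)² = 1.78 J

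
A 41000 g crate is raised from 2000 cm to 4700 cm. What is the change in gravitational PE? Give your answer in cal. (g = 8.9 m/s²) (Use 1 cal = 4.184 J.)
Convert to SI: m = 41.0 kg, Δh = 27.0 m
ΔPE = mgΔh = (41.0)(8.9)(27.0) = 9852.3 J = 2355 cal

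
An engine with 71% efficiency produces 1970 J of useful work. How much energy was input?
W_in = W_out/η = 1970/0.71 = 2775 J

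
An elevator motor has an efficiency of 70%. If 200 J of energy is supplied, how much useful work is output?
W_out = η·W_in = 0.7·200 = 140.0 J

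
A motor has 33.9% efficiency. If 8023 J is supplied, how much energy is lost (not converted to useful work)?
W_lost = W_in(1 − η) = 8023·(1 − 0.339) = 5303 J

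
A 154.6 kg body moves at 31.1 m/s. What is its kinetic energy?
KE = ½mv² = ½(154.6)(31.1)² = 74770 J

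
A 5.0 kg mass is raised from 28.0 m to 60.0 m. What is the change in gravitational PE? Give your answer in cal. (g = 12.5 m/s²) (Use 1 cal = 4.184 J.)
ΔPE = mgΔh = (5.0)(12.5)(32.0) = 2000.0 J = 478.0 cal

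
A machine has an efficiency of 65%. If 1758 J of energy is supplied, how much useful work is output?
W_out = η·W_in = 0.65·1758 = 1142.7 J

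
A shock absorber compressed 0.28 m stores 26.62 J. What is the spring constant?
k = 2·PE/x² = 2·26.62/(0.28)² = 679.1 N/m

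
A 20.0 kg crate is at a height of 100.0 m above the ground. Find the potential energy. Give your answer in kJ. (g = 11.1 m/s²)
PE = mgh = (20.0)(11.1)(100.0) = 22200.0 J = 22.2 kJ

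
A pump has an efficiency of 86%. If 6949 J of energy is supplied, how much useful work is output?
W_out = η·W_in = 0.86·6949 = 5976.14 J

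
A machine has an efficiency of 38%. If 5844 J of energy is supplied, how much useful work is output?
W_out = η·W_in = 0.38·5844 = 2220.72 J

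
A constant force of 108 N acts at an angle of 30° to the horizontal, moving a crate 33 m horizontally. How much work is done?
W = F·d·cosθ = (108)(33)cos(30°) = 3087 J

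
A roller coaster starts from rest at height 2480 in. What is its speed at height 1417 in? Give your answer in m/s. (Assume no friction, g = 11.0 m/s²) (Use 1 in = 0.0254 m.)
Convert to SI: h₁−h₂ = 27.0002 m
mgh₁ = mgh₂ + ½mv² ⇒ v = √(2g(h₁−h₂)) = √(2·11.0·27.0002) = 24.37 m/s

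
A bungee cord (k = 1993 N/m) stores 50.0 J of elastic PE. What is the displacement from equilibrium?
x = √(2·PE/k) = √(2·50.0/1993) = 0.224 m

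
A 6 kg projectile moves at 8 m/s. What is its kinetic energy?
KE = ½mv² = ½(6)(8)² = 192.0 J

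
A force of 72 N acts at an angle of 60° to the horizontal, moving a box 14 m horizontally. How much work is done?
W = F·d·cosθ = (72)(14)cos(60°) = 504.0 J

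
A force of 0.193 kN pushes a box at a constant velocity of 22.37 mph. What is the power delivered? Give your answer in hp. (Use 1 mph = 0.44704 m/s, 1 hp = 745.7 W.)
Convert to SI: F = 193.0 N, v = 10.0003 m/s
P = Fv = (193.0)(10.0003) = 1930.05 W = 2.588 hp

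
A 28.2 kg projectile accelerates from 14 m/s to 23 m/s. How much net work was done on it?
W = ΔKE = ½m(v₂² − v₁²) = ½(28.2)(23² − 14²) = 4695.3 J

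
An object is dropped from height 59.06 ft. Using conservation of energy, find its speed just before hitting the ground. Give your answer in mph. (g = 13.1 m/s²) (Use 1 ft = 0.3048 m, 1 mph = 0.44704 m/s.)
Convert to SI: h = 18.0015 m
mgh = ½mv² ⇒ v = √(2gh) = √(2·13.1·18.0015) = 21.7173 m/s = 48.58 mph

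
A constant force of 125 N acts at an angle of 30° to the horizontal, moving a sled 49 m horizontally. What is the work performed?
W = F·d·cosθ = (125)(49)cos(30°) = 5304 J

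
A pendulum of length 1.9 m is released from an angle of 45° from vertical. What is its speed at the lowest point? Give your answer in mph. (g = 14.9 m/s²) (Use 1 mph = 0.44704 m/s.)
h = L(1 − cosθ) = 1.9(1 − cos45°) = 0.556497 m
v = √(2gh) = √(2·14.9·0.556497) = 4.0723 m/s = 9.109 mph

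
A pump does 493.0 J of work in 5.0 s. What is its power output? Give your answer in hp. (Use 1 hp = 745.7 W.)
P = W/t = 493.0/5.0 = 98.6 W = 0.1322 hp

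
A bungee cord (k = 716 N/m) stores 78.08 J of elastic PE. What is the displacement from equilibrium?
x = √(2·PE/k) = √(2·78.08/716) = 0.467 m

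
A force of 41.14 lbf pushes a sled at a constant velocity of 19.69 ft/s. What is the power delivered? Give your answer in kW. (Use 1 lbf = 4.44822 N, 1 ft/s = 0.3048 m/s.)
Convert to SI: F = 183.0 N, v = 6.00151 m/s
P = Fv = (183.0)(6.00151) = 1098.28 W = 1.098 kW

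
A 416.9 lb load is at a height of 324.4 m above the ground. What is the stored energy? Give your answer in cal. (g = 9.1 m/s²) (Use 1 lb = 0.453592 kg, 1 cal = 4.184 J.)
Convert to SI: m = 189.103 kg, h = 324.4 m
PE = mgh = (189.103)(9.1)(324.4) = 558238 J = 133400 cal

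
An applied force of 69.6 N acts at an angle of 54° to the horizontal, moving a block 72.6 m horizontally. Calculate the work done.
W = F·d·cosθ = (69.6)(72.6)cos(54°) = 2970 J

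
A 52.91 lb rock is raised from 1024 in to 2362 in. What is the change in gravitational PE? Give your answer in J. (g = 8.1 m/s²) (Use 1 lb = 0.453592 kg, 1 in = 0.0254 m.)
Convert to SI: m = 23.9996 kg, Δh = 33.9852 m
ΔPE = mgΔh = (23.9996)(8.1)(33.9852) = 6607 J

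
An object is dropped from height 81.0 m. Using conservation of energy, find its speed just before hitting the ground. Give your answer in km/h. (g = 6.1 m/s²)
mgh = ½mv² ⇒ v = √(2gh) = √(2·6.1·81.0) = 31.4356 m/s = 113.2 km/h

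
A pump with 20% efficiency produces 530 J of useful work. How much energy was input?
W_in = W_out/η = 530/0.2 = 2650 J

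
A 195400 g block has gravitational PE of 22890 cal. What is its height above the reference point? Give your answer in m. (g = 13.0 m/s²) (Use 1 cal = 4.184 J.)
Convert to SI: m = 195.4 kg, PE = 95771.8 J
h = PE/(mg) = 95771.8/(195.4·13.0) = 37.7 m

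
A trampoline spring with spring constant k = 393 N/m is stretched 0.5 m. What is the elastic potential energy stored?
PE = ½kx² = ½(393)(0.5)² = 49.13 J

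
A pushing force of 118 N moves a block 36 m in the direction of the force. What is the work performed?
W = F·d = (118)(36) = 4248 J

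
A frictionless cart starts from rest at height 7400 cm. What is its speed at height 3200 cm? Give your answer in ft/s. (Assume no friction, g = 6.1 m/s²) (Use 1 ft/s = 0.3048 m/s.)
Convert to SI: h₁−h₂ = 42.0 m
mgh₁ = mgh₂ + ½mv² ⇒ v = √(2g(h₁−h₂)) = √(2·6.1·42.0) = 22.6363 m/s = 74.27 ft/s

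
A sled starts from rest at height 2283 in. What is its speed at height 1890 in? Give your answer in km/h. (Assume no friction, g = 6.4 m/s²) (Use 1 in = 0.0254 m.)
Convert to SI: h₁−h₂ = 9.9822 m
mgh₁ = mgh₂ + ½mv² ⇒ v = √(2g(h₁−h₂)) = √(2·6.4·9.9822) = 11.3036 m/s = 40.69 km/h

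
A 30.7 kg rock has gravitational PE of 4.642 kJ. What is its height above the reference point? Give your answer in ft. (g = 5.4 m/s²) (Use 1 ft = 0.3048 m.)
Convert to SI: m = 30.7 kg, PE = 4642.0 J
h = PE/(mg) = 4642.0/(30.7·5.4) = 28.001 m = 91.87 ft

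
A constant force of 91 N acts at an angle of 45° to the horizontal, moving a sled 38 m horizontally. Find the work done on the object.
W = F·d·cosθ = (91)(38)cos(45°) = 2445 J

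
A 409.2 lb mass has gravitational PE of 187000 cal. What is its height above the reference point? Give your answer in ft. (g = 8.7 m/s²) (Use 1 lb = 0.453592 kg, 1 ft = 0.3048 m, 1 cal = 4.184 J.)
Convert to SI: m = 185.61 kg, PE = 782408 J
h = PE/(mg) = 782408/(185.61·8.7) = 484.521 m = 1590 ft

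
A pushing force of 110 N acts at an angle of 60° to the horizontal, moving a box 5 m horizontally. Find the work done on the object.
W = F·d·cosθ = (110)(5)cos(60°) = 275.0 J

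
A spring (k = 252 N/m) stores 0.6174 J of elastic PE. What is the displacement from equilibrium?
x = √(2·PE/k) = √(2·0.6174/252) = 0.07 m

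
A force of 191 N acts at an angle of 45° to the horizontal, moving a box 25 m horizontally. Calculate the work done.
W = F·d·cosθ = (191)(25)cos(45°) = 3376 J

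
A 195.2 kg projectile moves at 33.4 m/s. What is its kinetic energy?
KE = ½mv² = ½(195.2)(33.4)² = 108900 J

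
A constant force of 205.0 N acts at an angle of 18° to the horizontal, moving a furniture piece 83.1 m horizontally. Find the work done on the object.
W = F·d·cosθ = (205.0)(83.1)cos(18°) = 16200 J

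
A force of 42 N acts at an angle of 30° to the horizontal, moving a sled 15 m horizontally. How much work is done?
W = F·d·cosθ = (42)(15)cos(30°) = 545.6 J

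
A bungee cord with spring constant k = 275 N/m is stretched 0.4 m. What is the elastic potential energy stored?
PE = ½kx² = ½(275)(0.4)² = 22.0 J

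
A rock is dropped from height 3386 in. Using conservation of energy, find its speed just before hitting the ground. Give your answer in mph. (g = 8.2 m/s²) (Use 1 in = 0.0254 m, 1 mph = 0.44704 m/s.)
Convert to SI: h = 86.0044 m
mgh = ½mv² ⇒ v = √(2gh) = √(2·8.2·86.0044) = 37.5563 m/s = 84.01 mph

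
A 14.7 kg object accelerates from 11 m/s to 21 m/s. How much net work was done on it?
W = ΔKE = ½m(v₂² − v₁²) = ½(14.7)(21² − 11²) = 2352.0 J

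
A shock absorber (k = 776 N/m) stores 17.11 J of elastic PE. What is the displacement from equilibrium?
x = √(2·PE/k) = √(2·17.11/776) = 0.21 m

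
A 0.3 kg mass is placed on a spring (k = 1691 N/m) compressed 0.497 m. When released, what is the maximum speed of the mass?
½kx² = ½mv² ⇒ v = x√(k/m) = (0.497)√(1691/0.3) = 37.31 m/s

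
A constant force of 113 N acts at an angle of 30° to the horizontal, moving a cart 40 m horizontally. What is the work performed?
W = F·d·cosθ = (113)(40)cos(30°) = 3914 J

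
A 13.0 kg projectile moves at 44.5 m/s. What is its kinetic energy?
KE = ½mv² = ½(13.0)(44.5)² = 12870 J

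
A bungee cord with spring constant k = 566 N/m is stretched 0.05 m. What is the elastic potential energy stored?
PE = ½kx² = ½(566)(0.05)² = 0.7075 J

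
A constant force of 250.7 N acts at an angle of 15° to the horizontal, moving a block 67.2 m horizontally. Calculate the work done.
W = F·d·cosθ = (250.7)(67.2)cos(15°) = 16270 J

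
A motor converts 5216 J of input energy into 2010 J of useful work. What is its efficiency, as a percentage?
η = W_out/W_in = 2010/5216 = 38.54%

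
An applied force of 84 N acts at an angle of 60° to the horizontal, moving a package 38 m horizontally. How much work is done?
W = F·d·cosθ = (84)(38)cos(60°) = 1596 J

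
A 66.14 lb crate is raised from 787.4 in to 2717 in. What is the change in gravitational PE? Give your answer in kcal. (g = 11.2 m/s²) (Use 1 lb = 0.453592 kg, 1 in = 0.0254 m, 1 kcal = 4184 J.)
Convert to SI: m = 30.0006 kg, Δh = 49.0118 m
ΔPE = mgΔh = (30.0006)(11.2)(49.0118) = 16468.3 J = 3.936 kcal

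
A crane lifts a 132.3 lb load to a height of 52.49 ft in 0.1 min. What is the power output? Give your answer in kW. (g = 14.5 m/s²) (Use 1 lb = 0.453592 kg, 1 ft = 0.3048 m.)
Convert to SI: m = 60.0102 kg, h = 15.999 m, t = 6.0 s
P = mgh/t = (60.0102)(14.5)(15.999)/6.0 = 2320.24 W = 2.32 kW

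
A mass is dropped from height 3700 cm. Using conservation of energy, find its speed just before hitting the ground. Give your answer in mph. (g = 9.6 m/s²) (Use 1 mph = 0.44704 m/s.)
Convert to SI: h = 37.0 m
mgh = ½mv² ⇒ v = √(2gh) = √(2·9.6·37.0) = 26.6533 m/s = 59.62 mph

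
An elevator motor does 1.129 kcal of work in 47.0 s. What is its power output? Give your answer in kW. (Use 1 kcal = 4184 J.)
Convert to SI: W = 4723.74 J, t = 47.0 s
P = W/t = 4723.74/47.0 = 100.505 W = 0.1005 kW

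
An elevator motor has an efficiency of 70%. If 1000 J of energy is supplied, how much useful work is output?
W_out = η·W_in = 0.7·1000 = 700.0 J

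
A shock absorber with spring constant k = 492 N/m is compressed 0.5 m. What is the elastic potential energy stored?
PE = ½kx² = ½(492)(0.5)² = 61.5 J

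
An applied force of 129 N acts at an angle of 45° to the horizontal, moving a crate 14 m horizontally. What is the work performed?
W = F·d·cosθ = (129)(14)cos(45°) = 1277 J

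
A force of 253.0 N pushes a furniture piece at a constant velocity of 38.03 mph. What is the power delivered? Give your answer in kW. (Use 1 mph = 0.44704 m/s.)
Convert to SI: F = 253.0 N, v = 17.0009 m/s
P = Fv = (253.0)(17.0009) = 4301.24 W = 4.301 kW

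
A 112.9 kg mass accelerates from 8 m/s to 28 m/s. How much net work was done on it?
W = ΔKE = ½m(v₂² − v₁²) = ½(112.9)(28² − 8²) = 40644.0 J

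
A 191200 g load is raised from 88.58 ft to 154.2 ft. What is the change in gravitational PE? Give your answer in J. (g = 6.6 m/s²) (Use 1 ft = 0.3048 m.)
Convert to SI: m = 191.2 kg, Δh = 20.001 m
ΔPE = mgΔh = (191.2)(6.6)(20.001) = 25240 J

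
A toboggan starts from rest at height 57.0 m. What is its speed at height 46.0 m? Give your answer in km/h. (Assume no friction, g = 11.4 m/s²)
mgh₁ = mgh₂ + ½mv² ⇒ v = √(2g(h₁−h₂)) = √(2·11.4·11.0) = 15.8367 m/s = 57.01 km/h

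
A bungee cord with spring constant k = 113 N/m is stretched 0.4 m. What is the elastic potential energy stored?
PE = ½kx² = ½(113)(0.4)² = 9.04 J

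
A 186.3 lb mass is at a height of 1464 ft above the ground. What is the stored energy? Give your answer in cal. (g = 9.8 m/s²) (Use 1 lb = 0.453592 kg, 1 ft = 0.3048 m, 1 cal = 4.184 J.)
Convert to SI: m = 84.5042 kg, h = 446.227 m
PE = mgh = (84.5042)(9.8)(446.227) = 369539 J = 88320 cal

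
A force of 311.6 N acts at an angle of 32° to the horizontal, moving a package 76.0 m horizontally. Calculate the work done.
W = F·d·cosθ = (311.6)(76.0)cos(32°) = 20080 J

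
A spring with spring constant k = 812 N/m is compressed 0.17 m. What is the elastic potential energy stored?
PE = ½kx² = ½(812)(0.17)² = 11.73 J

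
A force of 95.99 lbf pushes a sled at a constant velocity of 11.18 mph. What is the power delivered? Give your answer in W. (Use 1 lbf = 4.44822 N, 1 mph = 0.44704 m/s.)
Convert to SI: F = 426.985 N, v = 4.99791 m/s
P = Fv = (426.985)(4.99791) = 2134 W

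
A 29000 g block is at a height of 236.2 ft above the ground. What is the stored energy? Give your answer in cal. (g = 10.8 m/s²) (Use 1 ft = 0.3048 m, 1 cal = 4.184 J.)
Convert to SI: m = 29.0 kg, h = 71.9938 m
PE = mgh = (29.0)(10.8)(71.9938) = 22548.4 J = 5389 cal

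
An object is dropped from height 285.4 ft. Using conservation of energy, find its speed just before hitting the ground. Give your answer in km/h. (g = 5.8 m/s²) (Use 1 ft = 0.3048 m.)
Convert to SI: h = 86.9899 m
mgh = ½mv² ⇒ v = √(2gh) = √(2·5.8·86.9899) = 31.7661 m/s = 114.4 km/h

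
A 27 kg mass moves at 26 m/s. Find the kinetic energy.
KE = ½mv² = ½(27)(26)² = 9126.0 J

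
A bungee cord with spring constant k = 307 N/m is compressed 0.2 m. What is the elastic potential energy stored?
PE = ½kx² = ½(307)(0.2)² = 6.14 J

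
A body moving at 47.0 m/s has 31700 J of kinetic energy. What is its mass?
m = 2·KE/v² = 2·31700/(47.0)² = 28.7 kg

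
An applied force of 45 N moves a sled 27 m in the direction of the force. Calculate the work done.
W = F·d = (45)(27) = 1215 J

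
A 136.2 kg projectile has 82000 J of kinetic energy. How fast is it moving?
v = √(2·KE/m) = √(2·82000/136.2) = 34.7 m/s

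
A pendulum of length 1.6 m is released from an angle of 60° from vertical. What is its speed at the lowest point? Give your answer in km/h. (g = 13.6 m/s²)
h = L(1 − cosθ) = 1.6(1 − cos60°) = 0.8 m
v = √(2gh) = √(2·13.6·0.8) = 4.66476 m/s = 16.79 km/h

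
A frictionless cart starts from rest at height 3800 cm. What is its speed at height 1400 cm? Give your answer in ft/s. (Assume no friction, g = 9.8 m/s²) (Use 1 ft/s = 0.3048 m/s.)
Convert to SI: h₁−h₂ = 24.0 m
mgh₁ = mgh₂ + ½mv² ⇒ v = √(2g(h₁−h₂)) = √(2·9.8·24.0) = 21.6887 m/s = 71.16 ft/s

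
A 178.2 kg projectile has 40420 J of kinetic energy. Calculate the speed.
v = √(2·KE/m) = √(2·40420/178.2) = 21.3 m/s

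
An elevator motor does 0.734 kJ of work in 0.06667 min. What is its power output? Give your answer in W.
Convert to SI: W = 734.0 J, t = 4.0002 s
P = W/t = 734.0/4.0002 = 183.5 W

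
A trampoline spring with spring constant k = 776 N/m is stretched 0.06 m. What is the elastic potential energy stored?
PE = ½kx² = ½(776)(0.06)² = 1.397 J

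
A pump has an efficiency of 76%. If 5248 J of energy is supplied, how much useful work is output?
W_out = η·W_in = 0.76·5248 = 3988.48 J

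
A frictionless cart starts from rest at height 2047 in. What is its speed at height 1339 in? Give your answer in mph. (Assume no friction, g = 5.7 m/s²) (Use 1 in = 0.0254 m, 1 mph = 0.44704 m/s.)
Convert to SI: h₁−h₂ = 17.9832 m
mgh₁ = mgh₂ + ½mv² ⇒ v = √(2g(h₁−h₂)) = √(2·5.7·17.9832) = 14.3181 m/s = 32.03 mph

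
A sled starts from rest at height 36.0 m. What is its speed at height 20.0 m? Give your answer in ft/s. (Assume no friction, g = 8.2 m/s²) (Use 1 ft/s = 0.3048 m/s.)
mgh₁ = mgh₂ + ½mv² ⇒ v = √(2g(h₁−h₂)) = √(2·8.2·16.0) = 16.1988 m/s = 53.15 ft/s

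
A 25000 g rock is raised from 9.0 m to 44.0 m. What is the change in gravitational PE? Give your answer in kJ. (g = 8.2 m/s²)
Convert to SI: m = 25.0 kg, Δh = 35.0 m
ΔPE = mgΔh = (25.0)(8.2)(35.0) = 7175.0 J = 7.175 kJ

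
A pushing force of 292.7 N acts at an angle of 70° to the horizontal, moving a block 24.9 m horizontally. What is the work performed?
W = F·d·cosθ = (292.7)(24.9)cos(70°) = 2493 J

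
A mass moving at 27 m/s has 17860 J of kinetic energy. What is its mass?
m = 2·KE/v² = 2·17860/(27)² = 49.0 kg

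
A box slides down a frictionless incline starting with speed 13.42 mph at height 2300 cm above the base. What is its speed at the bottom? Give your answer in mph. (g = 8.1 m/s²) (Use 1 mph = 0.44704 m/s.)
Convert to SI: v₀ = 5.99928 m/s, h = 23.0 m
½mv₀² + mgh = ½mv² ⇒ v = √(v₀² + 2gh) = √(5.99928² + 2·8.1·23.0) = 20.2136 m/s = 45.22 mph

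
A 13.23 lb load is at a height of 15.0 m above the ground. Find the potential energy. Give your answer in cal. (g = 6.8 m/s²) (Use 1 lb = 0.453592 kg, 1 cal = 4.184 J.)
Convert to SI: m = 6.00102 kg, h = 15.0 m
PE = mgh = (6.00102)(6.8)(15.0) = 612.104 J = 146.3 cal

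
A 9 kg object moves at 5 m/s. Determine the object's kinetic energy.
KE = ½mv² = ½(9)(5)² = 112.5 J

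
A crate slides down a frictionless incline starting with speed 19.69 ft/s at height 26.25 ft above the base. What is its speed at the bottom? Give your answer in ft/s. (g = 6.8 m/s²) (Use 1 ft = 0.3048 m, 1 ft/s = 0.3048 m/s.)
Convert to SI: v₀ = 6.00151 m/s, h = 8.001 m
½mv₀² + mgh = ½mv² ⇒ v = √(v₀² + 2gh) = √(6.00151² + 2·6.8·8.001) = 12.0346 m/s = 39.48 ft/s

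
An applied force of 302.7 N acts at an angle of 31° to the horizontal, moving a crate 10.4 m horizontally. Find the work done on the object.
W = F·d·cosθ = (302.7)(10.4)cos(31°) = 2698 J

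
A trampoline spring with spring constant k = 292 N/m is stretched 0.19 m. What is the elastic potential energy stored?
PE = ½kx² = ½(292)(0.19)² = 5.271 J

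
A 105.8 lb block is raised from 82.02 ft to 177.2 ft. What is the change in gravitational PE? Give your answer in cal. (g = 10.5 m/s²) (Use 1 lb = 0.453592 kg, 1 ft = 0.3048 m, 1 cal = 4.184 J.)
Convert to SI: m = 47.99 kg, Δh = 29.0109 m
ΔPE = mgΔh = (47.99)(10.5)(29.0109) = 14618.4 J = 3494 cal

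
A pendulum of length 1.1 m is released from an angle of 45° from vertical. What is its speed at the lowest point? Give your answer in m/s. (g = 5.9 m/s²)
h = L(1 − cosθ) = 1.1(1 − cos45°) = 0.322183 m
v = √(2gh) = √(2·5.9·0.322183) = 1.95 m/s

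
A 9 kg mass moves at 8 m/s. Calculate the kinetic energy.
KE = ½mv² = ½(9)(8)² = 288.0 J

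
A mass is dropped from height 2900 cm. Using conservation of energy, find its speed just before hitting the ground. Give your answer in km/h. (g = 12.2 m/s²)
Convert to SI: h = 29.0 m
mgh = ½mv² ⇒ v = √(2gh) = √(2·12.2·29.0) = 26.6008 m/s = 95.76 km/h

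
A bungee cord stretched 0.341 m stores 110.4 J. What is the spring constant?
k = 2·PE/x² = 2·110.4/(0.341)² = 1899 N/m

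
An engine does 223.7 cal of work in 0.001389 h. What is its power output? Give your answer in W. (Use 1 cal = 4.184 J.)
Convert to SI: W = 935.961 J, t = 5.0004 s
P = W/t = 935.961/5.0004 = 187.2 W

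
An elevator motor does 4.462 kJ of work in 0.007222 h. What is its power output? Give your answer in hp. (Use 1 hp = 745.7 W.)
Convert to SI: W = 4462.0 J, t = 25.9992 s
P = W/t = 4462.0/25.9992 = 171.621 W = 0.2301 hp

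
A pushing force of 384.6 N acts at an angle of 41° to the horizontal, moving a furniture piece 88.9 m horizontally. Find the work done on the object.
W = F·d·cosθ = (384.6)(88.9)cos(41°) = 25800 J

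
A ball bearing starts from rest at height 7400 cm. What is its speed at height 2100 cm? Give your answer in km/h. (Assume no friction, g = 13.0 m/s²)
Convert to SI: h₁−h₂ = 53.0 m
mgh₁ = mgh₂ + ½mv² ⇒ v = √(2g(h₁−h₂)) = √(2·13.0·53.0) = 37.1214 m/s = 133.6 km/h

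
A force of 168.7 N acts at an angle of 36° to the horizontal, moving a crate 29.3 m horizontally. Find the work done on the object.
W = F·d·cosθ = (168.7)(29.3)cos(36°) = 3999 J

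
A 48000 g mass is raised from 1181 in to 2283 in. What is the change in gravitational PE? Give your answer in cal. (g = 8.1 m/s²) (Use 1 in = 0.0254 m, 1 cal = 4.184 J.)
Convert to SI: m = 48.0 kg, Δh = 27.9908 m
ΔPE = mgΔh = (48.0)(8.1)(27.9908) = 10882.8 J = 2601 cal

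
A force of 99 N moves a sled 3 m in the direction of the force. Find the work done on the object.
W = F·d = (99)(3) = 297.0 J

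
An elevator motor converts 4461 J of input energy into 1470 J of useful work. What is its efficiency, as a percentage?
η = W_out/W_in = 1470/4461 = 32.95%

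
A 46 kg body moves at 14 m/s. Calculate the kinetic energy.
KE = ½mv² = ½(46)(14)² = 4508.0 J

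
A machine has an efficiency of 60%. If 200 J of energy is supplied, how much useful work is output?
W_out = η·W_in = 0.6·200 = 120.0 J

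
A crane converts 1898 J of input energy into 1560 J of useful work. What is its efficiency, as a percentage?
η = W_out/W_in = 1560/1898 = 82.19%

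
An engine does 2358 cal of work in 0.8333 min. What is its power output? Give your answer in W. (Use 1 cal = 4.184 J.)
Convert to SI: W = 9865.87 J, t = 49.998 s
P = W/t = 9865.87/49.998 = 197.3 W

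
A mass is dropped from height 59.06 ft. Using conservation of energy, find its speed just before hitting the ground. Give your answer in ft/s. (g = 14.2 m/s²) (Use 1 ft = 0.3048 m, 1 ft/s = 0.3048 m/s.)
Convert to SI: h = 18.0015 m
mgh = ½mv² ⇒ v = √(2gh) = √(2·14.2·18.0015) = 22.6107 m/s = 74.18 ft/s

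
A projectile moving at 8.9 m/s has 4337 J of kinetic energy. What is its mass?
m = 2·KE/v² = 2·4337/(8.9)² = 109.5 kg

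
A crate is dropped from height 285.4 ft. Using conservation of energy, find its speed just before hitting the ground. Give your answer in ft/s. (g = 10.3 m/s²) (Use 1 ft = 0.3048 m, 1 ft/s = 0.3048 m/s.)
Convert to SI: h = 86.9899 m
mgh = ½mv² ⇒ v = √(2gh) = √(2·10.3·86.9899) = 42.3319 m/s = 138.9 ft/s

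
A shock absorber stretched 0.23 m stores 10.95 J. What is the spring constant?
k = 2·PE/x² = 2·10.95/(0.23)² = 414.0 N/m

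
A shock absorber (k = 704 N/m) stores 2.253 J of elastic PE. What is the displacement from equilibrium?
x = √(2·PE/k) = √(2·2.253/704) = 0.08 m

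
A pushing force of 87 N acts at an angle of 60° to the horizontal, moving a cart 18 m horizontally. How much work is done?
W = F·d·cosθ = (87)(18)cos(60°) = 783.0 J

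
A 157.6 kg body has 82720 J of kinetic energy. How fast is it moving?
v = √(2·KE/m) = √(2·82720/157.6) = 32.4 m/s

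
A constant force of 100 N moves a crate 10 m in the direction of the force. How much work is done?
W = F·d = (100)(10) = 1000 J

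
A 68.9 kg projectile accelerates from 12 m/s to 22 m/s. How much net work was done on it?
W = ΔKE = ½m(v₂² − v₁²) = ½(68.9)(22² − 12²) = 11713.0 J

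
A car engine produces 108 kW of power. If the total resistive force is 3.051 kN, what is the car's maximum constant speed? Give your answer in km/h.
Convert to SI: F = 3051.0 N
P = Fv ⇒ v = P/F = 108000 W/3051.0 N = 35.3982 m/s = 127.4 km/h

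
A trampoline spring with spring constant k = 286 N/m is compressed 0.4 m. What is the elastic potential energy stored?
PE = ½kx² = ½(286)(0.4)² = 22.88 J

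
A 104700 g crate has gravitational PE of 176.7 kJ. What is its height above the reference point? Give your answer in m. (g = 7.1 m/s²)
Convert to SI: m = 104.7 kg, PE = 176700 J
h = PE/(mg) = 176700/(104.7·7.1) = 237.7 m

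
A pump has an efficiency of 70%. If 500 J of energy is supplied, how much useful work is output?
W_out = η·W_in = 0.7·500 = 350.0 J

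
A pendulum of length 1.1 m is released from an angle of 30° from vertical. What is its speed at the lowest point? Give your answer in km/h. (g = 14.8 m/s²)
h = L(1 − cosθ) = 1.1(1 − cos30°) = 0.147372 m
v = √(2gh) = √(2·14.8·0.147372) = 2.08859 m/s = 7.519 km/h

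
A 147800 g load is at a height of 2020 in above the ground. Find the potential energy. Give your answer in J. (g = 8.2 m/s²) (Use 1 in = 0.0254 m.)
Convert to SI: m = 147.8 kg, h = 51.308 m
PE = mgh = (147.8)(8.2)(51.308) = 62180 J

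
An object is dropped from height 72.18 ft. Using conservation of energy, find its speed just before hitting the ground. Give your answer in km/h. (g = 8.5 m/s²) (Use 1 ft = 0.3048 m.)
Convert to SI: h = 22.0005 m
mgh = ½mv² ⇒ v = √(2gh) = √(2·8.5·22.0005) = 19.3393 m/s = 69.62 km/h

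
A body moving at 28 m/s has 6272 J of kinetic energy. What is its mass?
m = 2·KE/v² = 2·6272/(28)² = 16.0 kg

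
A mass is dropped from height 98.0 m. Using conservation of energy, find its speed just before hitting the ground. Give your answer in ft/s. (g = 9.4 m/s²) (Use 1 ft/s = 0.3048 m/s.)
mgh = ½mv² ⇒ v = √(2gh) = √(2·9.4·98.0) = 42.9232 m/s = 140.8 ft/s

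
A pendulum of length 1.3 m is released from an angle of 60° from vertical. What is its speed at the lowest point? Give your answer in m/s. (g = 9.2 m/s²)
h = L(1 − cosθ) = 1.3(1 − cos60°) = 0.65 m
v = √(2gh) = √(2·9.2·0.65) = 3.458 m/s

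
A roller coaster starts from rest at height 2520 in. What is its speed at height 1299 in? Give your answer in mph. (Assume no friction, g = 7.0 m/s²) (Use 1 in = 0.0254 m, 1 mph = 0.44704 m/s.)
Convert to SI: h₁−h₂ = 31.0134 m
mgh₁ = mgh₂ + ½mv² ⇒ v = √(2g(h₁−h₂)) = √(2·7.0·31.0134) = 20.8372 m/s = 46.61 mph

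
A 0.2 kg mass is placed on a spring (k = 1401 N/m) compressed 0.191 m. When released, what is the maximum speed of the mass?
½kx² = ½mv² ⇒ v = x√(k/m) = (0.191)√(1401/0.2) = 15.99 m/s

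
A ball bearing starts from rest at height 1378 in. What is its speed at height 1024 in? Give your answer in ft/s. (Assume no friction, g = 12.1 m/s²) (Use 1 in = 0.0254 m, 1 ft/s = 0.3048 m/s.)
Convert to SI: h₁−h₂ = 8.9916 m
mgh₁ = mgh₂ + ½mv² ⇒ v = √(2g(h₁−h₂)) = √(2·12.1·8.9916) = 14.7512 m/s = 48.4 ft/s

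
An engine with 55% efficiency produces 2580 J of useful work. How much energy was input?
W_in = W_out/η = 2580/0.55 = 4691 J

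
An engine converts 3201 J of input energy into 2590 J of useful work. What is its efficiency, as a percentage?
η = W_out/W_in = 2590/3201 = 80.91%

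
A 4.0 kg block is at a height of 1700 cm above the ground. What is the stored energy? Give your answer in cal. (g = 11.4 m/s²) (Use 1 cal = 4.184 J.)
Convert to SI: m = 4.0 kg, h = 17.0 m
PE = mgh = (4.0)(11.4)(17.0) = 775.2 J = 185.3 cal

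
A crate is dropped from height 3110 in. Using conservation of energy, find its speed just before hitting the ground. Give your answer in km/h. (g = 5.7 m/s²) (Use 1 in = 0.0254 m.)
Convert to SI: h = 78.994 m
mgh = ½mv² ⇒ v = √(2gh) = √(2·5.7·78.994) = 30.0089 m/s = 108.0 km/h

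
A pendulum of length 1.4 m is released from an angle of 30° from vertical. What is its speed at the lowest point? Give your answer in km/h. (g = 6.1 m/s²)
h = L(1 − cosθ) = 1.4(1 − cos30°) = 0.187564 m
v = √(2gh) = √(2·6.1·0.187564) = 1.51271 m/s = 5.446 km/h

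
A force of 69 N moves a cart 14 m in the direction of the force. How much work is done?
W = F·d = (69)(14) = 966.0 J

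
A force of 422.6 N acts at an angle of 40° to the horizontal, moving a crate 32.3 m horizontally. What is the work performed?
W = F·d·cosθ = (422.6)(32.3)cos(40°) = 10460 J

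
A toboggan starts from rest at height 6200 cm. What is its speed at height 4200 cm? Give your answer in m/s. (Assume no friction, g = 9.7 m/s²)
Convert to SI: h₁−h₂ = 20.0 m
mgh₁ = mgh₂ + ½mv² ⇒ v = √(2g(h₁−h₂)) = √(2·9.7·20.0) = 19.7 m/s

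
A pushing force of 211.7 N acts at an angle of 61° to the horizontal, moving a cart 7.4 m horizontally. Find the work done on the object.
W = F·d·cosθ = (211.7)(7.4)cos(61°) = 759.5 J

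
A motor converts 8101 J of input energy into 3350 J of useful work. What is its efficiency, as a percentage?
η = W_out/W_in = 3350/8101 = 41.35%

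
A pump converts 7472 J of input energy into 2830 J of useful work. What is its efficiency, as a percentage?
η = W_out/W_in = 2830/7472 = 37.87%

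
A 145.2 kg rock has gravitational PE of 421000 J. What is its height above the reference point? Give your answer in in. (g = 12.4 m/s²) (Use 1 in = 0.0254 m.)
h = PE/(mg) = 421000/(145.2·12.4) = 233.827 m = 9206 in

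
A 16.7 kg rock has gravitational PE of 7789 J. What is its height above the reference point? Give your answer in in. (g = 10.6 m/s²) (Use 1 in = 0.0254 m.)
h = PE/(mg) = 7789.0/(16.7·10.6) = 44.0007 m = 1732 in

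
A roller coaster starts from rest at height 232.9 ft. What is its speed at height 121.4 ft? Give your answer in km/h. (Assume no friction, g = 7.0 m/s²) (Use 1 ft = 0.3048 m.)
Convert to SI: h₁−h₂ = 33.9852 m
mgh₁ = mgh₂ + ½mv² ⇒ v = √(2g(h₁−h₂)) = √(2·7.0·33.9852) = 21.8127 m/s = 78.53 km/h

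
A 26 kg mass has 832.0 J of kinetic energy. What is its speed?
v = √(2·KE/m) = √(2·832.0/26) = 8.0 m/s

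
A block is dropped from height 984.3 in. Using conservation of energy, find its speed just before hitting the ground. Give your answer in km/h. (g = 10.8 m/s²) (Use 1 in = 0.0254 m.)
Convert to SI: h = 25.0012 m
mgh = ½mv² ⇒ v = √(2gh) = √(2·10.8·25.0012) = 23.2385 m/s = 83.66 km/h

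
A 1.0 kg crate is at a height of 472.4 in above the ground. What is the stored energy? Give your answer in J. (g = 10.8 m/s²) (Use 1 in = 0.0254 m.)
Convert to SI: m = 1.0 kg, h = 11.999 m
PE = mgh = (1.0)(10.8)(11.999) = 129.6 J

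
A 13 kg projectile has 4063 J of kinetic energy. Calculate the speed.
v = √(2·KE/m) = √(2·4063/13) = 25.0 m/s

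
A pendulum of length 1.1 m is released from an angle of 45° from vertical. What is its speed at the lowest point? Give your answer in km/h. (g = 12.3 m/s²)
h = L(1 − cosθ) = 1.1(1 − cos45°) = 0.322183 m
v = √(2gh) = √(2·12.3·0.322183) = 2.81526 m/s = 10.13 km/h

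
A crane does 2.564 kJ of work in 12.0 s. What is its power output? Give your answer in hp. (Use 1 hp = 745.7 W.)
Convert to SI: W = 2564.0 J, t = 12.0 s
P = W/t = 2564.0/12.0 = 213.667 W = 0.2865 hp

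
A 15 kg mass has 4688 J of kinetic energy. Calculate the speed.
v = √(2·KE/m) = √(2·4688/15) = 25.0 m/s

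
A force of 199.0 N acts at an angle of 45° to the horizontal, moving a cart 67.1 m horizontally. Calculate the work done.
W = F·d·cosθ = (199.0)(67.1)cos(45°) = 9442 J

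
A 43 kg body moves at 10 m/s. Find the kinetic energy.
KE = ½mv² = ½(43)(10)² = 2150.0 J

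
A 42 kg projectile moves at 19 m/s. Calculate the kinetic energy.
KE = ½mv² = ½(42)(19)² = 7581.0 J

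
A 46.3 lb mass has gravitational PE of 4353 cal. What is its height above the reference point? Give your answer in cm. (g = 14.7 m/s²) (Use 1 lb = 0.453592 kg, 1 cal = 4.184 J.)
Convert to SI: m = 21.0013 kg, PE = 18213.0 J
h = PE/(mg) = 18213.0/(21.0013·14.7) = 58.9952 m = 5900 cm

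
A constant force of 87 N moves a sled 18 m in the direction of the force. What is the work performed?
W = F·d = (87)(18) = 1566 J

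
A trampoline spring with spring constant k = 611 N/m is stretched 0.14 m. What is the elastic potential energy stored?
PE = ½kx² = ½(611)(0.14)² = 5.988 J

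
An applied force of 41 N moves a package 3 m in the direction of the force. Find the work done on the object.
W = F·d = (41)(3) = 123.0 J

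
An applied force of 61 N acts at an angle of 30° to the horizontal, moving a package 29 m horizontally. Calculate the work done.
W = F·d·cosθ = (61)(29)cos(30°) = 1532 J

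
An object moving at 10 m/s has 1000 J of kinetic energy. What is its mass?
m = 2·KE/v² = 2·1000/(10)² = 20.0 kg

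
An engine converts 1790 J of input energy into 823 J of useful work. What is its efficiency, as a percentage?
η = W_out/W_in = 823/1790 = 45.98%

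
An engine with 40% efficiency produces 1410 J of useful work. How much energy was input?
W_in = W_out/η = 1410/0.4 = 3525 J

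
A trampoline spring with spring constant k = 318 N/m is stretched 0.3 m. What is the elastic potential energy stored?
PE = ½kx² = ½(318)(0.3)² = 14.31 J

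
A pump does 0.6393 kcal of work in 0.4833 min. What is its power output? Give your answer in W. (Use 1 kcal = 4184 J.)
Convert to SI: W = 2674.83 J, t = 28.998 s
P = W/t = 2674.83/28.998 = 92.24 W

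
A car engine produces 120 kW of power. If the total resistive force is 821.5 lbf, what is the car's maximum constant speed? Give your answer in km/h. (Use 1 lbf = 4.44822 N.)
Convert to SI: F = 3654.21 N
P = Fv ⇒ v = P/F = 120000 W/3654.21 N = 32.8388 m/s = 118.2 km/h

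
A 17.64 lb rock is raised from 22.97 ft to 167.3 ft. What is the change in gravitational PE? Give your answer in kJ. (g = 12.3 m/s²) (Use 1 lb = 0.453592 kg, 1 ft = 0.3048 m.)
Convert to SI: m = 8.00136 kg, Δh = 43.9918 m
ΔPE = mgΔh = (8.00136)(12.3)(43.9918) = 4329.53 J = 4.33 kJ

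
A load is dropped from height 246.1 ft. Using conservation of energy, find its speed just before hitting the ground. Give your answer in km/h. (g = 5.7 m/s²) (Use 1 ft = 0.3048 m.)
Convert to SI: h = 75.0113 m
mgh = ½mv² ⇒ v = √(2gh) = √(2·5.7·75.0113) = 29.2426 m/s = 105.3 km/h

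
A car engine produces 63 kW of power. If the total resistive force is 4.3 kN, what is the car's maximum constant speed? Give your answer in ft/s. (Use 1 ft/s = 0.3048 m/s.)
Convert to SI: F = 4300.0 N
P = Fv ⇒ v = P/F = 63000 W/4300.0 N = 14.6512 m/s = 48.07 ft/s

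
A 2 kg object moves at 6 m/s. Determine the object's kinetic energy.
KE = ½mv² = ½(2)(6)² = 36.0 J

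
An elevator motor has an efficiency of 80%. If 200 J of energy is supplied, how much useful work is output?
W_out = η·W_in = 0.8·200 = 160.0 J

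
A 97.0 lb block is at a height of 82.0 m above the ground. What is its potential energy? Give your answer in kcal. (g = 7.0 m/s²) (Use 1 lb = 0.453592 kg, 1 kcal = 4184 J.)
Convert to SI: m = 43.9984 kg, h = 82.0 m
PE = mgh = (43.9984)(7.0)(82.0) = 25255.1 J = 6.036 kcal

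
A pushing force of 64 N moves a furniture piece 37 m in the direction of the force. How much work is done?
W = F·d = (64)(37) = 2368 J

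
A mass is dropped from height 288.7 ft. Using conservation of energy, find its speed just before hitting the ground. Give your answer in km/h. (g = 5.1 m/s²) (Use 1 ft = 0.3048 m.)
Convert to SI: h = 87.9958 m
mgh = ½mv² ⇒ v = √(2gh) = √(2·5.1·87.9958) = 29.9593 m/s = 107.9 km/h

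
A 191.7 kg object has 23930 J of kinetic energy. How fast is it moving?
v = √(2·KE/m) = √(2·23930/191.7) = 15.8 m/s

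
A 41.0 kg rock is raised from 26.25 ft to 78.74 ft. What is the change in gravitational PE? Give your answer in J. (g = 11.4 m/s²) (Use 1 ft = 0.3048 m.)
Convert to SI: m = 41.0 kg, Δh = 15.999 m
ΔPE = mgΔh = (41.0)(11.4)(15.999) = 7478 J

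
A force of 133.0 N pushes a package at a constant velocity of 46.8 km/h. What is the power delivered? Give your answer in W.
Convert to SI: F = 133.0 N, v = 13.0 m/s
P = Fv = (133.0)(13.0) = 1729 W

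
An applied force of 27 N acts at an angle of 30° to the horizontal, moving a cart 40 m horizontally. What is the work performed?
W = F·d·cosθ = (27)(40)cos(30°) = 935.3 J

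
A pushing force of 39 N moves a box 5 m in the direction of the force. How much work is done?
W = F·d = (39)(5) = 195.0 J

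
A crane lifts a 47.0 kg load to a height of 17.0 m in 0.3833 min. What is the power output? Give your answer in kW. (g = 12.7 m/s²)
Convert to SI: m = 47.0 kg, h = 17.0 m, t = 22.998 s
P = mgh/t = (47.0)(12.7)(17.0)/22.998 = 441.225 W = 0.4412 kW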